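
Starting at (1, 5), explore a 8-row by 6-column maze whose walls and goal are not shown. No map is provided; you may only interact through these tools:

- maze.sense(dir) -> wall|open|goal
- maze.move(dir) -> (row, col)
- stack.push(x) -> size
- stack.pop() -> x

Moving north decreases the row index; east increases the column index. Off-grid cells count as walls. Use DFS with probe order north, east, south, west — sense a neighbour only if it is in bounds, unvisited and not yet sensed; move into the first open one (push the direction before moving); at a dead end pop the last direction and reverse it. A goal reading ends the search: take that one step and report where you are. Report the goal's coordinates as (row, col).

~$ sense north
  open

~$ push north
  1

~$ move north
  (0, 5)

~$ sense west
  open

~$ push west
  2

~$ move west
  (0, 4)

~$ sense south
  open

~$ push south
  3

~$ move south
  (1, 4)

~$ sense south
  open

~$ push south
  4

~$ move south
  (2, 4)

~$ sense east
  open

~$ push east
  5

~$ move east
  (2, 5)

~$ sense south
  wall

~$ pop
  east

~$ move west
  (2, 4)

~$ sense south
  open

~$ push south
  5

~$ move south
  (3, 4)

~$ sense south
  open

~$ push south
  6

~$ move south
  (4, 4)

~$ sense east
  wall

~$ sense south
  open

~$ push south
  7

~$ move south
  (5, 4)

~$ sense east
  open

~$ push east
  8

~$ move east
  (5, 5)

~$ sense south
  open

~$ push south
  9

~$ move south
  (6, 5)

~$ sense south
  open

~$ push south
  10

~$ move south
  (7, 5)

~$ sense west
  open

~$ push west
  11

~$ move west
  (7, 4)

~$ sense north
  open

~$ push north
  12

~$ move north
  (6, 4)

~$ sense west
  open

~$ push west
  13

~$ move west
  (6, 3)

~$ sense north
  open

~$ push north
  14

~$ move north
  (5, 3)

~$ sense north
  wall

~$ sense west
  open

~$ push west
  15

~$ move west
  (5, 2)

~$ sense north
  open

~$ push north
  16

~$ move north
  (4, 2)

~$ sense north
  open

~$ push north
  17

~$ move north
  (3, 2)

~$ sense north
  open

~$ push north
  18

~$ move north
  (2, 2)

~$ sense north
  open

~$ push north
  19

~$ move north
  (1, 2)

~$ sense north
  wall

~$ sense east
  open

~$ push east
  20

~$ move east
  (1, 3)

~$ sense north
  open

~$ push north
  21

~$ move north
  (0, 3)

~$ pop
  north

~$ move south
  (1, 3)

~$ sense south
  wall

~$ pop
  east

~$ move west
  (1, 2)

~$ sense west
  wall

~$ pop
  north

~$ move south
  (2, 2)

~$ sense west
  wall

~$ pop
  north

~$ move south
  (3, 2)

~$ sense east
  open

~$ push east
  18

~$ move east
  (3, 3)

~$ pop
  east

~$ move west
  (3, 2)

~$ sense west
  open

~$ push west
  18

~$ move west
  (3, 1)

~$ sense south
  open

~$ push south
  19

~$ move south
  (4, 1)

~$ sense south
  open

~$ push south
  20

~$ move south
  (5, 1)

~$ sense south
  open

~$ push south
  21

~$ move south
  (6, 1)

~$ sense east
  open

~$ push east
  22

~$ move east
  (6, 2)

~$ sense south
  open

~$ push south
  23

~$ move south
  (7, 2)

~$ sense east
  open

~$ push east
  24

~$ move east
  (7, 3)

~$ pop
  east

~$ move west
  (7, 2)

~$ sense west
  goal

~$ move west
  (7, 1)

Answer: (7, 1)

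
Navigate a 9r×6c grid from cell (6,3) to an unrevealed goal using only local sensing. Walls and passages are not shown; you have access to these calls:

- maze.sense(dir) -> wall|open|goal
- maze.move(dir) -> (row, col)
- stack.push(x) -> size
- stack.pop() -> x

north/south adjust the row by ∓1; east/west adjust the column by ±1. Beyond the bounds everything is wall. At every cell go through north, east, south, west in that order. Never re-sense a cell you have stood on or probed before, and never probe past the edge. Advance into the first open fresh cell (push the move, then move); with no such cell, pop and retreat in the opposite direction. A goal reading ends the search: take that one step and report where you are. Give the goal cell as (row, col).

Act: sense[north]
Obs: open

Act: push[north]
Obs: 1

Act: move[north]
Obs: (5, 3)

Act: sense[north]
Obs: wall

Act: sense[east]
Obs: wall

Act: sense[west]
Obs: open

Act: push[west]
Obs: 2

Act: move[west]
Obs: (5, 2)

Act: sense[north]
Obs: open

Act: push[north]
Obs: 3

Act: move[north]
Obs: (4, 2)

Act: sense[north]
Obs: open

Act: push[north]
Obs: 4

Act: move[north]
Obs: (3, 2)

Act: sense[north]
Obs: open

Act: push[north]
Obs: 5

Act: move[north]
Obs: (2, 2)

Act: sense[north]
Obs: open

Act: push[north]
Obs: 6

Act: move[north]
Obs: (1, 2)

Act: sense[north]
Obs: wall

Act: sense[east]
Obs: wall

Act: sense[west]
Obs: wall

Act: pop[]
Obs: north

Act: move[south]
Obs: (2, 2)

Act: sense[east]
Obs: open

Act: push[east]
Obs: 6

Act: move[east]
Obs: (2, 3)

Act: sense[east]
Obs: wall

Act: sense[south]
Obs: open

Act: push[south]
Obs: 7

Act: move[south]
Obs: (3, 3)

Act: sense[east]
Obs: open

Act: push[east]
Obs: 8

Act: move[east]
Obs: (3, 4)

Act: sense[east]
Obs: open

Act: push[east]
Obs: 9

Act: move[east]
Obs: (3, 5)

Act: sense[north]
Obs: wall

Act: sense[south]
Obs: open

Act: push[south]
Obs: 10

Act: move[south]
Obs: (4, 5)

Act: sense[south]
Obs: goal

Act: move[south]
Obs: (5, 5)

Answer: (5, 5)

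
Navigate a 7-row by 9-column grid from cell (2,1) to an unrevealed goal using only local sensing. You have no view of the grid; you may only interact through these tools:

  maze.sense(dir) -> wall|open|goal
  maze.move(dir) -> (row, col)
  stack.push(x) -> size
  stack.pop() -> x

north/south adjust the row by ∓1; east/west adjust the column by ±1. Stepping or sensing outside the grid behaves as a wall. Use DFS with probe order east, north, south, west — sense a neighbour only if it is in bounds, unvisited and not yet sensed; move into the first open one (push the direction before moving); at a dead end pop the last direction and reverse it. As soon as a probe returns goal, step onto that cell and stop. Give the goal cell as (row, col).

% 1. sense(dir: east) : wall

% 2. sense(dir: north) : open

% 3. push(x: north) : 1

% 4. move(dir: north) : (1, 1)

% 5. sense(dir: east) : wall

% 6. sense(dir: north) : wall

% 7. sense(dir: west) : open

% 8. push(x: west) : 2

% 9. move(dir: west) : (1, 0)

% 10. sense(dir: north) : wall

% 11. sense(dir: south) : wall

% 12. pop() : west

% 13. move(dir: east) : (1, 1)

% 14. pop() : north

% 15. move(dir: south) : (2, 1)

% 16. sense(dir: south) : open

% 17. push(x: south) : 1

% 18. move(dir: south) : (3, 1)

% 19. sense(dir: east) : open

% 20. push(x: east) : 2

% 21. move(dir: east) : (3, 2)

% 22. sense(dir: east) : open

% 23. push(x: east) : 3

% 24. move(dir: east) : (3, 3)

% 25. sense(dir: east) : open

% 26. push(x: east) : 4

% 27. move(dir: east) : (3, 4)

% 28. sense(dir: east) : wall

% 29. sense(dir: north) : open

% 30. push(x: north) : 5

% 31. move(dir: north) : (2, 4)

% 32. sense(dir: east) : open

% 33. push(x: east) : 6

% 34. move(dir: east) : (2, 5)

% 35. sense(dir: east) : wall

% 36. sense(dir: north) : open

% 37. push(x: north) : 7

% 38. move(dir: north) : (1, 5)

% 39. sense(dir: east) : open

% 40. push(x: east) : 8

% 41. move(dir: east) : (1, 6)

% 42. sense(dir: east) : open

% 43. push(x: east) : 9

% 44. move(dir: east) : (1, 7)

% 45. sense(dir: east) : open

% 46. push(x: east) : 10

% 47. move(dir: east) : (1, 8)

% 48. sense(dir: north) : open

% 49. push(x: north) : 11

% 50. move(dir: north) : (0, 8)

% 51. sense(dir: west) : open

% 52. push(x: west) : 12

% 53. move(dir: west) : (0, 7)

% 54. sense(dir: west) : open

% 55. push(x: west) : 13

% 56. move(dir: west) : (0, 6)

% 57. sense(dir: west) : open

% 58. push(x: west) : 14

% 59. move(dir: west) : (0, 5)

% 60. sense(dir: west) : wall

% 61. pop() : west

% 62. move(dir: east) : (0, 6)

% 63. pop() : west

% 64. move(dir: east) : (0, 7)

% 65. pop() : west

% 66. move(dir: east) : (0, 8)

% 67. pop() : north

% 68. move(dir: south) : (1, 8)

% 69. sense(dir: south) : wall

% 70. pop() : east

% 71. move(dir: west) : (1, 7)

% 72. sense(dir: south) : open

% 73. push(x: south) : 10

% 74. move(dir: south) : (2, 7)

% 75. sense(dir: south) : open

% 76. push(x: south) : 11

% 77. move(dir: south) : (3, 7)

% 78. sense(dir: east) : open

% 79. push(x: east) : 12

% 80. move(dir: east) : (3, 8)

% 81. sense(dir: south) : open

% 82. push(x: south) : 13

% 83. move(dir: south) : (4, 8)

% 84. sense(dir: south) : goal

% 85. move(dir: south) : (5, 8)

Answer: (5, 8)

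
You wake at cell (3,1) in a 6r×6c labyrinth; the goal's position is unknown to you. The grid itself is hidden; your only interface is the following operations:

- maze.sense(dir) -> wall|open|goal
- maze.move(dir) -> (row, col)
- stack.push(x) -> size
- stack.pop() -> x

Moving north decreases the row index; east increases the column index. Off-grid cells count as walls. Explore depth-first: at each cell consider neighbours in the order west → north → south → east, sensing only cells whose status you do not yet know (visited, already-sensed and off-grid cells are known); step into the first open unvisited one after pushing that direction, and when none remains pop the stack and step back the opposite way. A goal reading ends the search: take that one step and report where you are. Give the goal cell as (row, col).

Do: maze.sense[west]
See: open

Do: stack.push[west]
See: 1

Do: maze.move[west]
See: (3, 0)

Do: maze.sense[north]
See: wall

Do: maze.sense[south]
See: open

Do: stack.push[south]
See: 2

Do: maze.move[south]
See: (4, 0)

Do: maze.sense[south]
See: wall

Do: maze.sense[east]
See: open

Do: stack.push[east]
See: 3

Do: maze.move[east]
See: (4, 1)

Do: maze.sense[south]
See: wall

Do: maze.sense[east]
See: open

Do: stack.push[east]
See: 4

Do: maze.move[east]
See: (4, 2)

Do: maze.sense[north]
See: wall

Do: maze.sense[south]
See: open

Do: stack.push[south]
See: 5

Do: maze.move[south]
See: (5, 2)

Do: maze.sense[east]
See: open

Do: stack.push[east]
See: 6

Do: maze.move[east]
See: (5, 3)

Do: maze.sense[north]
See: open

Do: stack.push[north]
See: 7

Do: maze.move[north]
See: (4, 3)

Do: maze.sense[north]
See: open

Do: stack.push[north]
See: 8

Do: maze.move[north]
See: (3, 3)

Do: maze.sense[north]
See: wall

Do: maze.sense[east]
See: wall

Do: stack.pop[]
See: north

Do: maze.move[south]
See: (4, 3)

Do: maze.sense[east]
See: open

Do: stack.push[east]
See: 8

Do: maze.move[east]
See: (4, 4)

Do: maze.sense[south]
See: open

Do: stack.push[south]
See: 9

Do: maze.move[south]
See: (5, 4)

Do: maze.sense[east]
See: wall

Do: stack.pop[]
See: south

Do: maze.move[north]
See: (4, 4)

Do: maze.sense[east]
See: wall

Do: stack.pop[]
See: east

Do: maze.move[west]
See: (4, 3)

Do: stack.pop[]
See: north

Do: maze.move[south]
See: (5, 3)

Do: stack.pop[]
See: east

Do: maze.move[west]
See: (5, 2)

Do: stack.pop[]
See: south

Do: maze.move[north]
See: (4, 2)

Do: stack.pop[]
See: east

Do: maze.move[west]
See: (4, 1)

Do: stack.pop[]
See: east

Do: maze.move[west]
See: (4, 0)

Do: stack.pop[]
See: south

Do: maze.move[north]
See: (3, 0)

Do: stack.pop[]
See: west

Do: maze.move[east]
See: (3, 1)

Do: maze.sense[north]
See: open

Do: stack.push[north]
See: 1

Do: maze.move[north]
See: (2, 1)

Do: maze.sense[north]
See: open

Do: stack.push[north]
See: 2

Do: maze.move[north]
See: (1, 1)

Do: maze.sense[west]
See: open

Do: stack.push[west]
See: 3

Do: maze.move[west]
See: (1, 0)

Do: maze.sense[north]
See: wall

Do: stack.pop[]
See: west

Do: maze.move[east]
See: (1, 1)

Do: maze.sense[north]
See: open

Do: stack.push[north]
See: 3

Do: maze.move[north]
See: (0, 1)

Do: maze.sense[east]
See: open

Do: stack.push[east]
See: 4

Do: maze.move[east]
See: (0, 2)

Do: maze.sense[south]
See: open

Do: stack.push[south]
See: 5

Do: maze.move[south]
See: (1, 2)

Do: maze.sense[south]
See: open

Do: stack.push[south]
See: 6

Do: maze.move[south]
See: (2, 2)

Do: stack.pop[]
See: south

Do: maze.move[north]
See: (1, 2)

Do: maze.sense[east]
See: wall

Do: stack.pop[]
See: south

Do: maze.move[north]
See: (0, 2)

Do: maze.sense[east]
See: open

Do: stack.push[east]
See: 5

Do: maze.move[east]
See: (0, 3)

Do: maze.sense[east]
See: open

Do: stack.push[east]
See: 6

Do: maze.move[east]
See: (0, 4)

Do: maze.sense[south]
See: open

Do: stack.push[south]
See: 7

Do: maze.move[south]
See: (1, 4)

Do: maze.sense[south]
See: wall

Do: maze.sense[east]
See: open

Do: stack.push[east]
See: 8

Do: maze.move[east]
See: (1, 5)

Do: maze.sense[north]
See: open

Do: stack.push[north]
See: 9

Do: maze.move[north]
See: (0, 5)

Do: stack.pop[]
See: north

Do: maze.move[south]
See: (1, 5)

Do: maze.sense[south]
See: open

Do: stack.push[south]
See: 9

Do: maze.move[south]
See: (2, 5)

Do: maze.sense[south]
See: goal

Do: maze.move[south]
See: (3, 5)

Answer: (3, 5)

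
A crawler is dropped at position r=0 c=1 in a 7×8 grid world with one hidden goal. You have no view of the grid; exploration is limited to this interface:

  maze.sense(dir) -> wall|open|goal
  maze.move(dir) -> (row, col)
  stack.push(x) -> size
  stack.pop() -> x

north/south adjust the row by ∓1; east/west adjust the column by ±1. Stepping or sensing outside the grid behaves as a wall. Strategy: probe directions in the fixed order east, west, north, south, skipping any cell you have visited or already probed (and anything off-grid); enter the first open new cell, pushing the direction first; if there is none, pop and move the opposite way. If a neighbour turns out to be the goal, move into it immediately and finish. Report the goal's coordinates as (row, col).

Do: maze.sense[dir→east]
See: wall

Do: maze.sense[dir→west]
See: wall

Do: maze.sense[dir→south]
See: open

Do: stack.push[x→south]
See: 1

Do: maze.move[dir→south]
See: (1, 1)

Do: maze.sense[dir→east]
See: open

Do: stack.push[x→east]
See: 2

Do: maze.move[dir→east]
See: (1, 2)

Do: maze.sense[dir→east]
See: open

Do: stack.push[x→east]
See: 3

Do: maze.move[dir→east]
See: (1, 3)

Do: maze.sense[dir→east]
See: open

Do: stack.push[x→east]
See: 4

Do: maze.move[dir→east]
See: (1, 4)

Do: maze.sense[dir→east]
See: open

Do: stack.push[x→east]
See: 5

Do: maze.move[dir→east]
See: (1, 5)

Do: maze.sense[dir→east]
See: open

Do: stack.push[x→east]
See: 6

Do: maze.move[dir→east]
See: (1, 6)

Do: maze.sense[dir→east]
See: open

Do: stack.push[x→east]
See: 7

Do: maze.move[dir→east]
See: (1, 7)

Do: maze.sense[dir→north]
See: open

Do: stack.push[x→north]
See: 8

Do: maze.move[dir→north]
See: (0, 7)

Do: maze.sense[dir→west]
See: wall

Do: stack.pop[]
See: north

Do: maze.move[dir→south]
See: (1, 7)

Do: maze.sense[dir→south]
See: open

Do: stack.push[x→south]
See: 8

Do: maze.move[dir→south]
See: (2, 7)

Do: maze.sense[dir→west]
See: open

Do: stack.push[x→west]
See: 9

Do: maze.move[dir→west]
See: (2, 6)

Do: maze.sense[dir→west]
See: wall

Do: maze.sense[dir→south]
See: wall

Do: stack.pop[]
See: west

Do: maze.move[dir→east]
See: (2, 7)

Do: maze.sense[dir→south]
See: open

Do: stack.push[x→south]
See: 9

Do: maze.move[dir→south]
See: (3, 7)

Do: maze.sense[dir→south]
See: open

Do: stack.push[x→south]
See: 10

Do: maze.move[dir→south]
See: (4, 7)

Do: maze.sense[dir→west]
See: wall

Do: maze.sense[dir→south]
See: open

Do: stack.push[x→south]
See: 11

Do: maze.move[dir→south]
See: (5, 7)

Do: maze.sense[dir→west]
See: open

Do: stack.push[x→west]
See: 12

Do: maze.move[dir→west]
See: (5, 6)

Do: maze.sense[dir→west]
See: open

Do: stack.push[x→west]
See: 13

Do: maze.move[dir→west]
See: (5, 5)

Do: maze.sense[dir→west]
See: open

Do: stack.push[x→west]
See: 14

Do: maze.move[dir→west]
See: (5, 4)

Do: maze.sense[dir→west]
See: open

Do: stack.push[x→west]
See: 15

Do: maze.move[dir→west]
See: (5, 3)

Do: maze.sense[dir→west]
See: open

Do: stack.push[x→west]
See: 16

Do: maze.move[dir→west]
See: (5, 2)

Do: maze.sense[dir→west]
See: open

Do: stack.push[x→west]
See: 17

Do: maze.move[dir→west]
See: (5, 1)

Do: maze.sense[dir→west]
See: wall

Do: maze.sense[dir→north]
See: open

Do: stack.push[x→north]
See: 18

Do: maze.move[dir→north]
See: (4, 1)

Do: maze.sense[dir→east]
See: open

Do: stack.push[x→east]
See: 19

Do: maze.move[dir→east]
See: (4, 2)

Do: maze.sense[dir→east]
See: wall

Do: maze.sense[dir→north]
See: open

Do: stack.push[x→north]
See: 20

Do: maze.move[dir→north]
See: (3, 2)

Do: maze.sense[dir→east]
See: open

Do: stack.push[x→east]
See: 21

Do: maze.move[dir→east]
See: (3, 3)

Do: maze.sense[dir→east]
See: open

Do: stack.push[x→east]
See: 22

Do: maze.move[dir→east]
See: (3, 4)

Do: maze.sense[dir→east]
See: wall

Do: maze.sense[dir→north]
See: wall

Do: maze.sense[dir→south]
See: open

Do: stack.push[x→south]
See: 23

Do: maze.move[dir→south]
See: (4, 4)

Do: maze.sense[dir→east]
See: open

Do: stack.push[x→east]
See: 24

Do: maze.move[dir→east]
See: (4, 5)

Do: stack.pop[]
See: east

Do: maze.move[dir→west]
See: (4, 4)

Do: stack.pop[]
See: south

Do: maze.move[dir→north]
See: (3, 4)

Do: stack.pop[]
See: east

Do: maze.move[dir→west]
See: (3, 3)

Do: maze.sense[dir→north]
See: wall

Do: stack.pop[]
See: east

Do: maze.move[dir→west]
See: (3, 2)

Do: maze.sense[dir→west]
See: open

Do: stack.push[x→west]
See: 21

Do: maze.move[dir→west]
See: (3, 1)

Do: maze.sense[dir→west]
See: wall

Do: maze.sense[dir→north]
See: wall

Do: stack.pop[]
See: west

Do: maze.move[dir→east]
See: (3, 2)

Do: maze.sense[dir→north]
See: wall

Do: stack.pop[]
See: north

Do: maze.move[dir→south]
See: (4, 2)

Do: stack.pop[]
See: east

Do: maze.move[dir→west]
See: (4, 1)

Do: maze.sense[dir→west]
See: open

Do: stack.push[x→west]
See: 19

Do: maze.move[dir→west]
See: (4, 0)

Do: stack.pop[]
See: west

Do: maze.move[dir→east]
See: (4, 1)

Do: stack.pop[]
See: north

Do: maze.move[dir→south]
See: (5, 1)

Do: maze.sense[dir→south]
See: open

Do: stack.push[x→south]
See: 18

Do: maze.move[dir→south]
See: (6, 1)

Do: maze.sense[dir→east]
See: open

Do: stack.push[x→east]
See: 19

Do: maze.move[dir→east]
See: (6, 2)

Do: maze.sense[dir→east]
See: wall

Do: stack.pop[]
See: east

Do: maze.move[dir→west]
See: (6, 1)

Do: maze.sense[dir→west]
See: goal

Do: maze.move[dir→west]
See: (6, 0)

Answer: (6, 0)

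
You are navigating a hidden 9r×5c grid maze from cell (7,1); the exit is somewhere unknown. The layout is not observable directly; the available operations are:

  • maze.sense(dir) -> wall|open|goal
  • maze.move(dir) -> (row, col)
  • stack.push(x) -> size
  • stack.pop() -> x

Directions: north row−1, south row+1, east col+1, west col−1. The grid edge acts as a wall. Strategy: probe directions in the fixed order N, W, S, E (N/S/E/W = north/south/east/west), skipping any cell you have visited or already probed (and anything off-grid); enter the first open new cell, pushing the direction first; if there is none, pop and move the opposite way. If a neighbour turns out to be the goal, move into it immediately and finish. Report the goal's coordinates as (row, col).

# sense(dir: north) : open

# push(x: north) : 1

# move(dir: north) : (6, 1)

# sense(dir: north) : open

# push(x: north) : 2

# move(dir: north) : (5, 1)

# sense(dir: north) : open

# push(x: north) : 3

# move(dir: north) : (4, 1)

# sense(dir: north) : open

# push(x: north) : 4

# move(dir: north) : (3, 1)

# sense(dir: north) : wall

# sense(dir: west) : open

# push(x: west) : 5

# move(dir: west) : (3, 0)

# sense(dir: north) : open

# push(x: north) : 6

# move(dir: north) : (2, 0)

# sense(dir: north) : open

# push(x: north) : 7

# move(dir: north) : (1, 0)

# sense(dir: north) : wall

# sense(dir: east) : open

# push(x: east) : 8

# move(dir: east) : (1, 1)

# sense(dir: north) : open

# push(x: north) : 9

# move(dir: north) : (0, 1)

# sense(dir: east) : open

# push(x: east) : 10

# move(dir: east) : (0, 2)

# sense(dir: south) : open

# push(x: south) : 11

# move(dir: south) : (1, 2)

# sense(dir: south) : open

# push(x: south) : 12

# move(dir: south) : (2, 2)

# sense(dir: south) : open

# push(x: south) : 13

# move(dir: south) : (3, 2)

# sense(dir: south) : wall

# sense(dir: east) : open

# push(x: east) : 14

# move(dir: east) : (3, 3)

# sense(dir: north) : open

# push(x: north) : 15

# move(dir: north) : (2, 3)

# sense(dir: north) : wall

# sense(dir: east) : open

# push(x: east) : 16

# move(dir: east) : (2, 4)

# sense(dir: north) : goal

# move(dir: north) : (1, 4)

Answer: (1, 4)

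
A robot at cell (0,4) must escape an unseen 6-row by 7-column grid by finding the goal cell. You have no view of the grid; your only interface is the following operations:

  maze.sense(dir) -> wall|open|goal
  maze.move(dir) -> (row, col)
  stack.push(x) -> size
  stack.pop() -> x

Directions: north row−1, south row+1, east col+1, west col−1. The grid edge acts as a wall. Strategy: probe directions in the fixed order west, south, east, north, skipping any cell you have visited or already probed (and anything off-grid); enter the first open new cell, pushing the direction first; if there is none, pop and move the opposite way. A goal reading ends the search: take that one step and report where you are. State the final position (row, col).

> sense west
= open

> push west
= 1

> move west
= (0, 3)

> sense west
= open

> push west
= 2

> move west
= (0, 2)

> sense west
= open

> push west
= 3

> move west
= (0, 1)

> sense west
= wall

> sense south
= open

> push south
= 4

> move south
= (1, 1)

> sense west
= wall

> sense south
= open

> push south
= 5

> move south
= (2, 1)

> sense west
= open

> push west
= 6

> move west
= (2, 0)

> sense south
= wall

> pop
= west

> move east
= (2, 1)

> sense south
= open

> push south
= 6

> move south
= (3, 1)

> sense south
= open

> push south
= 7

> move south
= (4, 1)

> sense west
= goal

> move west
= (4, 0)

Answer: (4, 0)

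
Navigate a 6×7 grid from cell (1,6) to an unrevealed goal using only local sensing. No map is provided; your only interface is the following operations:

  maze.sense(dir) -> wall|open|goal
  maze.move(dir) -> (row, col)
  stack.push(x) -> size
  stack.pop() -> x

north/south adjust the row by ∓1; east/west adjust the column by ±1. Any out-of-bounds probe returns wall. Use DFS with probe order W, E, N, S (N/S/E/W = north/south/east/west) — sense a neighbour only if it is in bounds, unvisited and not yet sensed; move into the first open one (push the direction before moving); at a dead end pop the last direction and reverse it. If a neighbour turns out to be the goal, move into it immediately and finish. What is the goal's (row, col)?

> sense dir='west'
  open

> push x='west'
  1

> move dir='west'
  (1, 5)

> sense dir='west'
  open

> push x='west'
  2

> move dir='west'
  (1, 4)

> sense dir='west'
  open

> push x='west'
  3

> move dir='west'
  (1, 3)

> sense dir='west'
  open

> push x='west'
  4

> move dir='west'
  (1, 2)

> sense dir='west'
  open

> push x='west'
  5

> move dir='west'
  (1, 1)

> sense dir='west'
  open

> push x='west'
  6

> move dir='west'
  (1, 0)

> sense dir='north'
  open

> push x='north'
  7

> move dir='north'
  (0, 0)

> sense dir='east'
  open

> push x='east'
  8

> move dir='east'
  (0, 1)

> sense dir='east'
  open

> push x='east'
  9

> move dir='east'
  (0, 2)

> sense dir='east'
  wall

> pop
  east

> move dir='west'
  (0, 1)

> pop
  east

> move dir='west'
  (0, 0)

> pop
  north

> move dir='south'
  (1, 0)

> sense dir='south'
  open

> push x='south'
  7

> move dir='south'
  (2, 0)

> sense dir='east'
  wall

> sense dir='south'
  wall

> pop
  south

> move dir='north'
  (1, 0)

> pop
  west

> move dir='east'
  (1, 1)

> pop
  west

> move dir='east'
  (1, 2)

> sense dir='south'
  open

> push x='south'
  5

> move dir='south'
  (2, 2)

> sense dir='east'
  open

> push x='east'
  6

> move dir='east'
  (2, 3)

> sense dir='east'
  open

> push x='east'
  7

> move dir='east'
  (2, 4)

> sense dir='east'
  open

> push x='east'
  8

> move dir='east'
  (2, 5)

> sense dir='east'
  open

> push x='east'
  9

> move dir='east'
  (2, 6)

> sense dir='south'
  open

> push x='south'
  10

> move dir='south'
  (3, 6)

> sense dir='west'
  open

> push x='west'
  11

> move dir='west'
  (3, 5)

> sense dir='west'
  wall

> sense dir='south'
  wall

> pop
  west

> move dir='east'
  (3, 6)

> sense dir='south'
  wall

> pop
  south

> move dir='north'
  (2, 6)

> pop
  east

> move dir='west'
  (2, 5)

> pop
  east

> move dir='west'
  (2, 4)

> pop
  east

> move dir='west'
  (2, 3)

> sense dir='south'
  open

> push x='south'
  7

> move dir='south'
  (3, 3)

> sense dir='west'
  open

> push x='west'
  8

> move dir='west'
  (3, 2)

> sense dir='west'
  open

> push x='west'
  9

> move dir='west'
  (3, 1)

> sense dir='south'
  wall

> pop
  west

> move dir='east'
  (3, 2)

> sense dir='south'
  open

> push x='south'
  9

> move dir='south'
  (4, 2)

> sense dir='east'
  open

> push x='east'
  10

> move dir='east'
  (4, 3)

> sense dir='east'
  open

> push x='east'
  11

> move dir='east'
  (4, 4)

> sense dir='south'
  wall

> pop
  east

> move dir='west'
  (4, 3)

> sense dir='south'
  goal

> move dir='south'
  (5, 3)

Answer: (5, 3)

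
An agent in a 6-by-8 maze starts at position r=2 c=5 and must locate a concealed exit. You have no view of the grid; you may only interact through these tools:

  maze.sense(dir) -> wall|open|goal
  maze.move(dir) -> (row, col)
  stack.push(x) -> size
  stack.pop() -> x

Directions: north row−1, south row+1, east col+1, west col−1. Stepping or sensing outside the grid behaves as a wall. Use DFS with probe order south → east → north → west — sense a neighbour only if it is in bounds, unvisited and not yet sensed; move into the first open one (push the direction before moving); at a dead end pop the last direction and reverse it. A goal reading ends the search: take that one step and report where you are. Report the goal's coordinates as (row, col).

>>> maze.sense dir=south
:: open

>>> stack.push x=south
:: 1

>>> maze.move dir=south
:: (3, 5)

>>> maze.sense dir=south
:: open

>>> stack.push x=south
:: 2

>>> maze.move dir=south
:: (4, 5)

>>> maze.sense dir=south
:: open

>>> stack.push x=south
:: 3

>>> maze.move dir=south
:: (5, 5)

>>> maze.sense dir=east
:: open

>>> stack.push x=east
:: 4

>>> maze.move dir=east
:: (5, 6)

>>> maze.sense dir=east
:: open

>>> stack.push x=east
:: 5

>>> maze.move dir=east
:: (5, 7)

>>> maze.sense dir=north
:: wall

>>> stack.pop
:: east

>>> maze.move dir=west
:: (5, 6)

>>> maze.sense dir=north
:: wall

>>> stack.pop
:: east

>>> maze.move dir=west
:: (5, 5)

>>> maze.sense dir=west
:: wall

>>> stack.pop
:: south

>>> maze.move dir=north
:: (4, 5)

>>> maze.sense dir=west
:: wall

>>> stack.pop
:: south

>>> maze.move dir=north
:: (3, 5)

>>> maze.sense dir=east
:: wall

>>> maze.sense dir=west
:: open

>>> stack.push x=west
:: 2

>>> maze.move dir=west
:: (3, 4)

>>> maze.sense dir=north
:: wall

>>> maze.sense dir=west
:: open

>>> stack.push x=west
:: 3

>>> maze.move dir=west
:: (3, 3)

>>> maze.sense dir=south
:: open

>>> stack.push x=south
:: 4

>>> maze.move dir=south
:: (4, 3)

>>> maze.sense dir=south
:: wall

>>> maze.sense dir=west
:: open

>>> stack.push x=west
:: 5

>>> maze.move dir=west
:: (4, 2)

>>> maze.sense dir=south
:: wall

>>> maze.sense dir=north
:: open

>>> stack.push x=north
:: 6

>>> maze.move dir=north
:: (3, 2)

>>> maze.sense dir=north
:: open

>>> stack.push x=north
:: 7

>>> maze.move dir=north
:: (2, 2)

>>> maze.sense dir=east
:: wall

>>> maze.sense dir=north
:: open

>>> stack.push x=north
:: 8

>>> maze.move dir=north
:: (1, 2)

>>> maze.sense dir=east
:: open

>>> stack.push x=east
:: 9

>>> maze.move dir=east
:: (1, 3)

>>> maze.sense dir=east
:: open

>>> stack.push x=east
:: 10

>>> maze.move dir=east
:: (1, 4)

>>> maze.sense dir=east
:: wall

>>> maze.sense dir=north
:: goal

>>> maze.move dir=north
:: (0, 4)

Answer: (0, 4)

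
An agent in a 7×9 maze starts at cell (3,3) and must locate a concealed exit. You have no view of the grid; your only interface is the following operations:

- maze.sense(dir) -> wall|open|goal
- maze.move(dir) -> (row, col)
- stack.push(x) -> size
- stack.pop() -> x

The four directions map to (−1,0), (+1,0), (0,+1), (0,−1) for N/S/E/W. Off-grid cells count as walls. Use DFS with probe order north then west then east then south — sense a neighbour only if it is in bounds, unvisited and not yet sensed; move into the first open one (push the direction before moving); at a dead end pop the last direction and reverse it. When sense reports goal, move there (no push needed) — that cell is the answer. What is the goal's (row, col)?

Action: maze.sense[dir: north]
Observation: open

Action: stack.push[x: north]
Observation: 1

Action: maze.move[dir: north]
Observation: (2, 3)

Action: maze.sense[dir: north]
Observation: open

Action: stack.push[x: north]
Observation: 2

Action: maze.move[dir: north]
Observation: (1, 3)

Action: maze.sense[dir: north]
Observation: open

Action: stack.push[x: north]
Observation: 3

Action: maze.move[dir: north]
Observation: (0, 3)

Action: maze.sense[dir: west]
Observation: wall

Action: maze.sense[dir: east]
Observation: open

Action: stack.push[x: east]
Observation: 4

Action: maze.move[dir: east]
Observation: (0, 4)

Action: maze.sense[dir: east]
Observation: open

Action: stack.push[x: east]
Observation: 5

Action: maze.move[dir: east]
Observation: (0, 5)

Action: maze.sense[dir: east]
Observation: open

Action: stack.push[x: east]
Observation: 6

Action: maze.move[dir: east]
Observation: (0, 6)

Action: maze.sense[dir: east]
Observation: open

Action: stack.push[x: east]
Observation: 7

Action: maze.move[dir: east]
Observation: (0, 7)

Action: maze.sense[dir: east]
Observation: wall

Action: maze.sense[dir: south]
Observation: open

Action: stack.push[x: south]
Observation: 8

Action: maze.move[dir: south]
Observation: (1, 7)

Action: maze.sense[dir: west]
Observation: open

Action: stack.push[x: west]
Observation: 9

Action: maze.move[dir: west]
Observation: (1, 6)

Action: maze.sense[dir: west]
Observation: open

Action: stack.push[x: west]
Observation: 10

Action: maze.move[dir: west]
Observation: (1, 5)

Action: maze.sense[dir: west]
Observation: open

Action: stack.push[x: west]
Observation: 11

Action: maze.move[dir: west]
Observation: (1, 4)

Action: maze.sense[dir: south]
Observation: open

Action: stack.push[x: south]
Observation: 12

Action: maze.move[dir: south]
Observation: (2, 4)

Action: maze.sense[dir: east]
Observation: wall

Action: maze.sense[dir: south]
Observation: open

Action: stack.push[x: south]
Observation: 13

Action: maze.move[dir: south]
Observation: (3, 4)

Action: maze.sense[dir: east]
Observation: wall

Action: maze.sense[dir: south]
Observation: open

Action: stack.push[x: south]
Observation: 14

Action: maze.move[dir: south]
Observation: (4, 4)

Action: maze.sense[dir: west]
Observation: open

Action: stack.push[x: west]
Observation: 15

Action: maze.move[dir: west]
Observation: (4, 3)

Action: maze.sense[dir: west]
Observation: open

Action: stack.push[x: west]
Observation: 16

Action: maze.move[dir: west]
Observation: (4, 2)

Action: maze.sense[dir: north]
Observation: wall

Action: maze.sense[dir: west]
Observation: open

Action: stack.push[x: west]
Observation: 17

Action: maze.move[dir: west]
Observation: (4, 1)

Action: maze.sense[dir: north]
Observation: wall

Action: maze.sense[dir: west]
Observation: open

Action: stack.push[x: west]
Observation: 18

Action: maze.move[dir: west]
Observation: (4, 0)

Action: maze.sense[dir: north]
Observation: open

Action: stack.push[x: north]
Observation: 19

Action: maze.move[dir: north]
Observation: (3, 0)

Action: maze.sense[dir: north]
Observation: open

Action: stack.push[x: north]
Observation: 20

Action: maze.move[dir: north]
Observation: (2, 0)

Action: maze.sense[dir: north]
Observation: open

Action: stack.push[x: north]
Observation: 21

Action: maze.move[dir: north]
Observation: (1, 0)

Action: maze.sense[dir: north]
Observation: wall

Action: maze.sense[dir: east]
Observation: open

Action: stack.push[x: east]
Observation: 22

Action: maze.move[dir: east]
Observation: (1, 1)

Action: maze.sense[dir: north]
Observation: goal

Action: maze.move[dir: north]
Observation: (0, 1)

Answer: (0, 1)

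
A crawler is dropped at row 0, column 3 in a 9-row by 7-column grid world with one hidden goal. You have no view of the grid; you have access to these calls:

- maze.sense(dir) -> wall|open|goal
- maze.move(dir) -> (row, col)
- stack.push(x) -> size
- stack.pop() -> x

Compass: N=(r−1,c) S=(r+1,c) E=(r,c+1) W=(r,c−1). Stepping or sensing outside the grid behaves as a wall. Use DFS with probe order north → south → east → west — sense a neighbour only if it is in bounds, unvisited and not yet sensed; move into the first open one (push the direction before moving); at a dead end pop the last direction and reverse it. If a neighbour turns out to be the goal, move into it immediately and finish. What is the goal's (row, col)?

CALL maze.sense[south]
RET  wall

CALL maze.sense[east]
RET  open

CALL stack.push[east]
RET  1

CALL maze.move[east]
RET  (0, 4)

CALL maze.sense[south]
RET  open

CALL stack.push[south]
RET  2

CALL maze.move[south]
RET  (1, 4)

CALL maze.sense[south]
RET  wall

CALL maze.sense[east]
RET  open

CALL stack.push[east]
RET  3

CALL maze.move[east]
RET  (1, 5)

CALL maze.sense[north]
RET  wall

CALL maze.sense[south]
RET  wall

CALL maze.sense[east]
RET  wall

CALL stack.pop[]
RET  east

CALL maze.move[west]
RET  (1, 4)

CALL stack.pop[]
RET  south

CALL maze.move[north]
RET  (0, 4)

CALL stack.pop[]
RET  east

CALL maze.move[west]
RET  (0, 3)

CALL maze.sense[west]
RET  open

CALL stack.push[west]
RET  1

CALL maze.move[west]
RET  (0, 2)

CALL maze.sense[south]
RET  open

CALL stack.push[south]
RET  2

CALL maze.move[south]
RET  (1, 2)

CALL maze.sense[south]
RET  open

CALL stack.push[south]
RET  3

CALL maze.move[south]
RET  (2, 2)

CALL maze.sense[south]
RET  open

CALL stack.push[south]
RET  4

CALL maze.move[south]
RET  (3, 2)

CALL maze.sense[south]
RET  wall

CALL maze.sense[east]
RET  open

CALL stack.push[east]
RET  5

CALL maze.move[east]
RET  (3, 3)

CALL maze.sense[north]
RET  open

CALL stack.push[north]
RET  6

CALL maze.move[north]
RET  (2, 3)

CALL stack.pop[]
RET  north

CALL maze.move[south]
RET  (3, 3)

CALL maze.sense[south]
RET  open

CALL stack.push[south]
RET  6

CALL maze.move[south]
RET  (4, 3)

CALL maze.sense[south]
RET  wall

CALL maze.sense[east]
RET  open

CALL stack.push[east]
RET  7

CALL maze.move[east]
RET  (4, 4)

CALL maze.sense[north]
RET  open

CALL stack.push[north]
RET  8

CALL maze.move[north]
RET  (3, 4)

CALL maze.sense[east]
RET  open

CALL stack.push[east]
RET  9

CALL maze.move[east]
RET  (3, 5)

CALL maze.sense[south]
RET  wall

CALL maze.sense[east]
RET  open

CALL stack.push[east]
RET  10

CALL maze.move[east]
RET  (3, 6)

CALL maze.sense[north]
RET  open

CALL stack.push[north]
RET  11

CALL maze.move[north]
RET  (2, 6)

CALL stack.pop[]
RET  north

CALL maze.move[south]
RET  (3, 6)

CALL maze.sense[south]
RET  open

CALL stack.push[south]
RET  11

CALL maze.move[south]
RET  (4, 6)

CALL maze.sense[south]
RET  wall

CALL stack.pop[]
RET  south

CALL maze.move[north]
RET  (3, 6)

CALL stack.pop[]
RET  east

CALL maze.move[west]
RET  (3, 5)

CALL stack.pop[]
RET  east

CALL maze.move[west]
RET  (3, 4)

CALL stack.pop[]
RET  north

CALL maze.move[south]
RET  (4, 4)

CALL maze.sense[south]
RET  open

CALL stack.push[south]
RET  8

CALL maze.move[south]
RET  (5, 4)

CALL maze.sense[south]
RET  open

CALL stack.push[south]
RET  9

CALL maze.move[south]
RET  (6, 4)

CALL maze.sense[south]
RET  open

CALL stack.push[south]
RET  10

CALL maze.move[south]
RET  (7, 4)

CALL maze.sense[south]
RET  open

CALL stack.push[south]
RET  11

CALL maze.move[south]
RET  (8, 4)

CALL maze.sense[east]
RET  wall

CALL maze.sense[west]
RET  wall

CALL stack.pop[]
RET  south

CALL maze.move[north]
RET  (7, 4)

CALL maze.sense[east]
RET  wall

CALL maze.sense[west]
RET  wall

CALL stack.pop[]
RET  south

CALL maze.move[north]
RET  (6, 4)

CALL maze.sense[east]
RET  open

CALL stack.push[east]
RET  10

CALL maze.move[east]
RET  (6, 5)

CALL maze.sense[north]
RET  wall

CALL maze.sense[east]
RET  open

CALL stack.push[east]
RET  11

CALL maze.move[east]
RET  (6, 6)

CALL maze.sense[south]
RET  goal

CALL maze.move[south]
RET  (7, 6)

Answer: (7, 6)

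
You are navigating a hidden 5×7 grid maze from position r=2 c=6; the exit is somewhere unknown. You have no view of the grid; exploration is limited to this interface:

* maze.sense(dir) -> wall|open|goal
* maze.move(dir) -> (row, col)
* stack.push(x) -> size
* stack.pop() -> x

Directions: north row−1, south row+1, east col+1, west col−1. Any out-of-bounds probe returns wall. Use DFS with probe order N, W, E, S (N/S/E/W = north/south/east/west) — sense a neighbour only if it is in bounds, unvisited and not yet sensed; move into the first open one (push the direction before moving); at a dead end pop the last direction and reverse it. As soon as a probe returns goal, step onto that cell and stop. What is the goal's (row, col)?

Invoking sense using dir: north, : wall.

I use sense using dir: west, yielding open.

I try push using x: west, and observe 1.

I use move using dir: west, and observe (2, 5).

Calling sense using dir: north, giving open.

Using push using x: north, giving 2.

I try move using dir: north, which returns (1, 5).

Then sense using dir: north, and observe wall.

I run sense using dir: west, — result: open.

Using push using x: west, → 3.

I use move using dir: west, : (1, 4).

I run sense using dir: north, and get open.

Then push using x: north, which returns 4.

Calling move using dir: north, and observe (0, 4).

I run sense using dir: west, yielding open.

Next I call push using x: west, yielding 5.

I use move using dir: west, giving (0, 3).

Next I call sense using dir: west, and observe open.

I use push using x: west, yielding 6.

I try move using dir: west, giving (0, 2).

Now I run sense using dir: west, and see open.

I invoke push using x: west, yielding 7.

I invoke move using dir: west, yielding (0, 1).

Then sense using dir: west, which returns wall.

I run sense using dir: south, and get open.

Next I call push using x: south, giving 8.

I invoke move using dir: south, and see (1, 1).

Calling sense using dir: west, and observe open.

Invoking push using x: west, : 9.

Now I run move using dir: west, and see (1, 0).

I call sense using dir: south, and observe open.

Invoking push using x: south, and see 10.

Next I call move using dir: south, giving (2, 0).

I try sense using dir: east, giving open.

I invoke push using x: east, — result: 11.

I try move using dir: east, — result: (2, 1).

I run sense using dir: east, and get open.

I call push using x: east, and get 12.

I call move using dir: east, — result: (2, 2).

Calling sense using dir: north, → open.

I use push using x: north, yielding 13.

Now I run move using dir: north, and observe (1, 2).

I invoke sense using dir: east, and observe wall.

I call pop, and get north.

Next I call move using dir: south, yielding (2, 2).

I run sense using dir: east, and see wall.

I try sense using dir: south, and get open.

Invoking push using x: south, and see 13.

Now I run move using dir: south, giving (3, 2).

I try sense using dir: west, : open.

Calling push using x: west, : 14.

Using move using dir: west, yielding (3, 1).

Next I call sense using dir: west, and observe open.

Using push using x: west, → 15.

Now I run move using dir: west, which returns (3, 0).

Next I call sense using dir: south, yielding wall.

Using pop(), and observe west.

Next I call move using dir: east, and observe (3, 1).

Then sense using dir: south, which returns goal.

Using move using dir: south, and observe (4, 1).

Answer: (4, 1)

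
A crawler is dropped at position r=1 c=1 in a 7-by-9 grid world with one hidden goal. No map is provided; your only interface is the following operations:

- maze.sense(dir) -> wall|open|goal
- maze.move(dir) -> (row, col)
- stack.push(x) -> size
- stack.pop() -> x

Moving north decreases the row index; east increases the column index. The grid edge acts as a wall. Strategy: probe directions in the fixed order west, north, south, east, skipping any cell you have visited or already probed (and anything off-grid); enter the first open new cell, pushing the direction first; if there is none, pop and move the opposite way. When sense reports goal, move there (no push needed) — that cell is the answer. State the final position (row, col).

$ sense dir='west'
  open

$ push x='west'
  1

$ move dir='west'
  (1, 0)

$ sense dir='north'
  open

$ push x='north'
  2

$ move dir='north'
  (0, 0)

$ sense dir='east'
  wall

$ pop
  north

$ move dir='south'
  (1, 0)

$ sense dir='south'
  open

$ push x='south'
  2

$ move dir='south'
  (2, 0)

$ sense dir='south'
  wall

$ sense dir='east'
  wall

$ pop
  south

$ move dir='north'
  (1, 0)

$ pop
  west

$ move dir='east'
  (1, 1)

$ sense dir='east'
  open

$ push x='east'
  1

$ move dir='east'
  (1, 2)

$ sense dir='north'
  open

$ push x='north'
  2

$ move dir='north'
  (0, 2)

$ sense dir='east'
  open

$ push x='east'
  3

$ move dir='east'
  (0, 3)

$ sense dir='south'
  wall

$ sense dir='east'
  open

$ push x='east'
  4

$ move dir='east'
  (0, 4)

$ sense dir='south'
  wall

$ sense dir='east'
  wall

$ pop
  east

$ move dir='west'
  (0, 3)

$ pop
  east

$ move dir='west'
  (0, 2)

$ pop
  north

$ move dir='south'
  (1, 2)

$ sense dir='south'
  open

$ push x='south'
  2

$ move dir='south'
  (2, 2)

$ sense dir='south'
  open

$ push x='south'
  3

$ move dir='south'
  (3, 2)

$ sense dir='west'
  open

$ push x='west'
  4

$ move dir='west'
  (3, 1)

$ sense dir='south'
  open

$ push x='south'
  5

$ move dir='south'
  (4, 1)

$ sense dir='west'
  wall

$ sense dir='south'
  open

$ push x='south'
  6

$ move dir='south'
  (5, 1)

$ sense dir='west'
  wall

$ sense dir='south'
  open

$ push x='south'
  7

$ move dir='south'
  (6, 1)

$ sense dir='west'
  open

$ push x='west'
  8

$ move dir='west'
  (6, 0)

$ pop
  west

$ move dir='east'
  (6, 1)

$ sense dir='east'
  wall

$ pop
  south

$ move dir='north'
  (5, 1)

$ sense dir='east'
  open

$ push x='east'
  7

$ move dir='east'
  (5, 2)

$ sense dir='north'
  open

$ push x='north'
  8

$ move dir='north'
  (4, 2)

$ sense dir='east'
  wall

$ pop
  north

$ move dir='south'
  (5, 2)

$ sense dir='east'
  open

$ push x='east'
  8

$ move dir='east'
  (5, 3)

$ sense dir='south'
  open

$ push x='south'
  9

$ move dir='south'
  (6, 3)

$ sense dir='east'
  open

$ push x='east'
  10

$ move dir='east'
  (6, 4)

$ sense dir='north'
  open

$ push x='north'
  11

$ move dir='north'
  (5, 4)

$ sense dir='north'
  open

$ push x='north'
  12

$ move dir='north'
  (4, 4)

$ sense dir='north'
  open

$ push x='north'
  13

$ move dir='north'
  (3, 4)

$ sense dir='west'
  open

$ push x='west'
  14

$ move dir='west'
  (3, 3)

$ sense dir='north'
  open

$ push x='north'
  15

$ move dir='north'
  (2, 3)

$ sense dir='east'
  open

$ push x='east'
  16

$ move dir='east'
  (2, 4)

$ sense dir='east'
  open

$ push x='east'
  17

$ move dir='east'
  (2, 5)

$ sense dir='north'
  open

$ push x='north'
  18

$ move dir='north'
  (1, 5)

$ sense dir='east'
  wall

$ pop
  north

$ move dir='south'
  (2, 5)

$ sense dir='south'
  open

$ push x='south'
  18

$ move dir='south'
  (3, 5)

$ sense dir='south'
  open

$ push x='south'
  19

$ move dir='south'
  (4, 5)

$ sense dir='south'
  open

$ push x='south'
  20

$ move dir='south'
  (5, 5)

$ sense dir='south'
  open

$ push x='south'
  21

$ move dir='south'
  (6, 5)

$ sense dir='east'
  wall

$ pop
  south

$ move dir='north'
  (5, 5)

$ sense dir='east'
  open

$ push x='east'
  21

$ move dir='east'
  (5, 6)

$ sense dir='north'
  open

$ push x='north'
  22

$ move dir='north'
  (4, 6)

$ sense dir='north'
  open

$ push x='north'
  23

$ move dir='north'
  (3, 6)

$ sense dir='north'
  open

$ push x='north'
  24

$ move dir='north'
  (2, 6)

$ sense dir='east'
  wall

$ pop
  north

$ move dir='south'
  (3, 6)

$ sense dir='east'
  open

$ push x='east'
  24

$ move dir='east'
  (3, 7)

$ sense dir='south'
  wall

$ sense dir='east'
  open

$ push x='east'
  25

$ move dir='east'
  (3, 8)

$ sense dir='north'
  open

$ push x='north'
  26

$ move dir='north'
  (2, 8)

$ sense dir='north'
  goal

$ move dir='north'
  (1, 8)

Answer: (1, 8)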